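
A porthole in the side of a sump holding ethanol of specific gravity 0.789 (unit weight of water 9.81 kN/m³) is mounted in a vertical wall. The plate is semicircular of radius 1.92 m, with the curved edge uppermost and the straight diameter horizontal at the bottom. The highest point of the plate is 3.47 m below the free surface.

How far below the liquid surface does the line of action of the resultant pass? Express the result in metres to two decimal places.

h_p = 4.63 m

γ = 0.789 × 9.81 = 7.74009 kN/m³.
The centroid lies 4r/(3π) = 0.814873 m above the diameter, so r − 4r/(3π) = 1.92 − 0.814873 = 1.10513 m below the topmost point, so the centroid depth is h_c = 3.47 + 1.10513 = 4.57513 m.
A = πr²/2 = π × 1.92²/2 = 5.79058 m².
Resultant F = γ·h_c·A = 7.74009 × 4.57513 × 5.79058 = 205.056 kN.
I_c = (π/8 − 8/(9π))·r⁴ = 0.109757 × 1.92⁴ = 1.49155 m⁴.
Centre of pressure: y_p = y_c + I_c/(y_c·A) = 4.57513 + 1.49155/(4.57513 × 5.79058) = 4.57513 + 0.0563005 = 4.63143 m along the plane.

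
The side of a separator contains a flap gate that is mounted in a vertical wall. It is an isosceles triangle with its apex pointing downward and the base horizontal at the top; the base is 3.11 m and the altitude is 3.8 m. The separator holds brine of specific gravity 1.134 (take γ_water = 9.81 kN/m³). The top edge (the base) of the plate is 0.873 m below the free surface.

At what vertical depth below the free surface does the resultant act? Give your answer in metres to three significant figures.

γ = 1.134 × 9.81 = 11.12454 kN/m³.
With the apex down, the centroid sits h/3 = 3.8/3 = 1.26667 m below the base (the top edge), so the centroid depth is h_c = 0.873 + 1.26667 = 2.13967 m.
A = ½ × 3.11 × 3.8 = 5.909 m².
Resultant F = γ·h_c·A = 11.12454 × 2.13967 × 5.909 = 140.651 kN.
I_c = b·h³/36 = 3.11 × 3.8³/36 = 4.74033 m⁴.
Centre of pressure: y_p = y_c + I_c/(y_c·A) = 2.13967 + 4.74033/(2.13967 × 5.909) = 2.13967 + 0.374928 = 2.5146 m along the plane.

h_p = 2.51 m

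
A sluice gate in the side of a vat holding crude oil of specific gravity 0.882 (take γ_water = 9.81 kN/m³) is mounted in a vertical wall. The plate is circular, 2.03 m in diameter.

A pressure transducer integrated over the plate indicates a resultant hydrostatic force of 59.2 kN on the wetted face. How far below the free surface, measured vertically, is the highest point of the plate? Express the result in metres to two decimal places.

γ = 0.882 × 9.81 = 8.65242 kN/m³.
A = π(1.015)² = 3.23655 m².
From F = γ·h_c·A, the centroid depth is h_c = 59.2/(8.65242 × 3.23655) = 2.11398 m.
The centroid is at the centre, 1.015 m below the top of the plate, so the highest point sits at h_top = 2.11398 − 1.015 = 1.09898 m below the surface.

d_top ≈ 1.10 m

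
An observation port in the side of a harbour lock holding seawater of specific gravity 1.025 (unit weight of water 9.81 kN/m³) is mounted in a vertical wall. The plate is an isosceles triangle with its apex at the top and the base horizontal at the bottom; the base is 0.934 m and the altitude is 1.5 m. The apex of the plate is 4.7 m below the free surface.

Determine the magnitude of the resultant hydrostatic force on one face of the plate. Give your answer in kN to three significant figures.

F ≈ 40.1 kN

γ = 1.025 × 9.81 = 10.05525 kN/m³.
With the apex up, the centroid sits 2h/3 = 2 × 1.5/3 = 1 m below the apex, so the centroid depth is h_c = 4.7 + 1 = 5.7 m.
A = ½ × 0.934 × 1.5 = 0.7005 m².
Resultant F = γ·h_c·A = 10.05525 × 5.7 × 0.7005 = 40.1491 kN.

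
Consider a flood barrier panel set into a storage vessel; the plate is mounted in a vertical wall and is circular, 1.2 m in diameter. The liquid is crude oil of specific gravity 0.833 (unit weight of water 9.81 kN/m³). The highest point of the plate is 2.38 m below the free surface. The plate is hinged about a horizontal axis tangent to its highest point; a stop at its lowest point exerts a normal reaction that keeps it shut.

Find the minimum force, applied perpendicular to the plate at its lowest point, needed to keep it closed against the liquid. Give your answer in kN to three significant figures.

γ = 0.833 × 9.81 = 8.17173 kN/m³.
The centroid is at the centre, 0.6 m below the top of the plate, so the centroid depth is h_c = 2.38 + 0.6 = 2.98 m.
A = π(0.6)² = 1.13097 m².
Resultant F = γ·h_c·A = 8.17173 × 2.98 × 1.13097 = 27.5411 kN.
I_c = πr⁴/4 = π × 0.6⁴/4 = 0.101788 m⁴.
Centre of pressure: y_p = y_c + I_c/(y_c·A) = 2.98 + 0.101788/(2.98 × 1.13097) = 2.98 + 0.0302015 = 3.0102 m along the plane.
The resultant acts 0.6 + 0.0302015 = 0.630201 m (along the plate) below the hinge at the top edge, so the moment about the hinge is M = F × 0.630201 = 27.5411 × 0.630201 = 17.3564 kN·m.
A normal force at the bottom, 1.2 m from the hinge, must supply this moment: P = 17.3564/1.2 = 14.4637 kN.

P ≈ 14.5 kN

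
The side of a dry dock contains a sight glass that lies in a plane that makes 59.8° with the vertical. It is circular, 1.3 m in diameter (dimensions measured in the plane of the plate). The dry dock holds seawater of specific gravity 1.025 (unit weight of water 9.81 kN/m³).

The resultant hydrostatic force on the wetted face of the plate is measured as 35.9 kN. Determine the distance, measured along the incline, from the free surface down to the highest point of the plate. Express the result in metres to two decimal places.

γ = 1.025 × 9.81 = 10.05525 kN/m³.
A = π(0.65)² = 1.32732 m².
From F = γ·h_c·A, the centroid depth is h_c = 35.9/(10.05525 × 1.32732) = 2.68984 m.
The plate makes 59.8° with the vertical, i.e. θ = 90° − 59.8° = 30.2° to the horizontal. Measuring y along the incline from the free-surface line, vertical depth h = y·sinθ with sinθ = 0.503020.
Along the incline, y_c = h_c/sinθ = 2.68984/0.503020 = 5.34738 m.
The centroid is at the centre, 0.65 m below the top of the plate, so the highest point sits at y_top = 5.34738 − 0.65 = 4.69738 m along the incline.

y_top ≈ 4.70 m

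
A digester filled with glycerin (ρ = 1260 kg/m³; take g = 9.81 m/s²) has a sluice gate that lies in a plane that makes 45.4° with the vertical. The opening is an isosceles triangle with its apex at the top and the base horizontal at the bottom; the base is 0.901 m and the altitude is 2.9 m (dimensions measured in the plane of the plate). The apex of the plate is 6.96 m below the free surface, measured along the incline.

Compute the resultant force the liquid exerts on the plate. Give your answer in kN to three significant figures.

γ = ρg = 1260 × 9.81 / 1000 = 12.3606 kN/m³.
The plate makes 45.4° with the vertical, i.e. θ = 90° − 45.4° = 44.6° to the horizontal. Measuring y along the incline from the free-surface line, vertical depth h = y·sinθ with sinθ = 0.702153.
With the apex up, the centroid sits 2h/3 = 2 × 2.9/3 = 1.93333 m below the apex, so y_c = 6.96 + 1.93333 = 8.89333 m and h_c = 8.89333 × 0.702153 = 6.24448 m.
A = ½ × 0.901 × 2.9 = 1.30645 m².
Resultant F = γ·h_c·A = 12.3606 × 6.24448 × 1.30645 = 100.839 kN.

F ≈ 101 kN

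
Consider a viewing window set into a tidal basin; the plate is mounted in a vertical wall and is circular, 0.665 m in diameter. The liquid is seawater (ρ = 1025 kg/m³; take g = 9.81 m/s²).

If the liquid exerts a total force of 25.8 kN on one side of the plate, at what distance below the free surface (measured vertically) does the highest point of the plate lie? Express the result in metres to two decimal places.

γ = ρg = 1025 × 9.81 / 1000 = 10.05525 kN/m³.
A = π(0.3325)² = 0.347323 m².
From F = γ·h_c·A, the centroid depth is h_c = 25.8/(10.05525 × 0.347323) = 7.38743 m.
The centroid is at the centre, 0.3325 m below the top of the plate, so the highest point sits at h_top = 7.38743 − 0.3325 = 7.05493 m below the surface.

d_top ≈ 7.05 m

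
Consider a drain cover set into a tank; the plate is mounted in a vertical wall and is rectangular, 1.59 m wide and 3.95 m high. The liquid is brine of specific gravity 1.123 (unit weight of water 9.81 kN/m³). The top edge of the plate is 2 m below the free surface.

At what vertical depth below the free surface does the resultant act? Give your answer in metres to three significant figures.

γ = 1.123 × 9.81 = 11.01663 kN/m³.
The centroid lies 3.95/2 = 1.975 m below the top edge, so the centroid depth is h_c = 2 + 1.975 = 3.975 m.
A = 1.59 × 3.95 = 6.2805 m².
Resultant F = γ·h_c·A = 11.01663 × 3.975 × 6.2805 = 275.03 kN.
I_c = b·h³/12 = 1.59 × 3.95³/12 = 8.16596 m⁴.
Centre of pressure: y_p = y_c + I_c/(y_c·A) = 3.975 + 8.16596/(3.975 × 6.2805) = 3.975 + 0.327096 = 4.3021 m along the plane.

h_p = 4.30 m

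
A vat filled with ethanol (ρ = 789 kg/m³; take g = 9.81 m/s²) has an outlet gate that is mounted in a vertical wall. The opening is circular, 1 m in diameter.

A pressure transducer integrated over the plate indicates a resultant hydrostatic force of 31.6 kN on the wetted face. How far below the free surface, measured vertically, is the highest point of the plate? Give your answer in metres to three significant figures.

d_top ≈ 4.70 m

γ = ρg = 789 × 9.81 / 1000 = 7.74009 kN/m³.
A = π(0.5)² = 0.785398 m².
From F = γ·h_c·A, the centroid depth is h_c = 31.6/(7.74009 × 0.785398) = 5.19818 m.
The centroid is at the centre, 0.5 m below the top of the plate, so the highest point sits at h_top = 5.19818 − 0.5 = 4.69818 m below the surface.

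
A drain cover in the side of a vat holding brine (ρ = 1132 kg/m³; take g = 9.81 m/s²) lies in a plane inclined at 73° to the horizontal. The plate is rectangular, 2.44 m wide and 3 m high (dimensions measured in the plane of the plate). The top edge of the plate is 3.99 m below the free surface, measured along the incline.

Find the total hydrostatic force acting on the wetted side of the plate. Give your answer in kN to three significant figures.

γ = ρg = 1132 × 9.81 / 1000 = 11.10492 kN/m³.
Let θ = 73° be the plate's angle to the horizontal; measure y along the incline from where the plane meets the free surface. Vertical depth h = y·sinθ with sinθ = 0.956305.
The centroid lies 3/2 = 1.5 m below the top edge, so y_c = 3.99 + 1.5 = 5.49 m and h_c = 5.49 × 0.956305 = 5.25011 m.
A = 2.44 × 3 = 7.32 m².
Resultant F = γ·h_c·A = 11.10492 × 5.25011 × 7.32 = 426.771 kN.

F ≈ 427 kN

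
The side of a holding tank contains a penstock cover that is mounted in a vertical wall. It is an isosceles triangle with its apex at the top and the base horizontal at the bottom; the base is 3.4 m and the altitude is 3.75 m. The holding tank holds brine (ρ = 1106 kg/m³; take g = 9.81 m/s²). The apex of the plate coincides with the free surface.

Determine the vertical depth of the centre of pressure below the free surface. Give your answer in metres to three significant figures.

h_p = 2.81 m

γ = ρg = 1106 × 9.81 / 1000 = 10.84986 kN/m³.
With the apex up, the centroid sits 2h/3 = 2 × 3.75/3 = 2.5 m below the apex, so the centroid depth is h_c = 2.5 m.
A = ½ × 3.4 × 3.75 = 6.375 m².
Resultant F = γ·h_c·A = 10.84986 × 2.5 × 6.375 = 172.92 kN.
I_c = b·h³/36 = 3.4 × 3.75³/36 = 4.98047 m⁴.
Centre of pressure: y_p = y_c + I_c/(y_c·A) = 2.5 + 4.98047/(2.5 × 6.375) = 2.5 + 0.3125 = 2.8125 m along the plane.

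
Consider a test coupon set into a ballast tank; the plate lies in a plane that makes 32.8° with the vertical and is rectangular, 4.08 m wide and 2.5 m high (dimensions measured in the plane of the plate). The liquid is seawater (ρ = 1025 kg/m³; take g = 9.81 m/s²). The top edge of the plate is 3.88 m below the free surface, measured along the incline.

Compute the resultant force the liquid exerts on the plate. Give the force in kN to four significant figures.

F ≈ 442.3 kN

γ = ρg = 1025 × 9.81 / 1000 = 10.05525 kN/m³.
The plate makes 32.8° with the vertical, i.e. θ = 90° − 32.8° = 57.2° to the horizontal. Measuring y along the incline from the free-surface line, vertical depth h = y·sinθ with sinθ = 0.840567.
The centroid lies 2.5/2 = 1.25 m below the top edge, so y_c = 3.88 + 1.25 = 5.13 m and h_c = 5.13 × 0.840567 = 4.31211 m.
A = 4.08 × 2.5 = 10.2 m².
Resultant F = γ·h_c·A = 10.05525 × 4.31211 × 10.2 = 442.265 kN.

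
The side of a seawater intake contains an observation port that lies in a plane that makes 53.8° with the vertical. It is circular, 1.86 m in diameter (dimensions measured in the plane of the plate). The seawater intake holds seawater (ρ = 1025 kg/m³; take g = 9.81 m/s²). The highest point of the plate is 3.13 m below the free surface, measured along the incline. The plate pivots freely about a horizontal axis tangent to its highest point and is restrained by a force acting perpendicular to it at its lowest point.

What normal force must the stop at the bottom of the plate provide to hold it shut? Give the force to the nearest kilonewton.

γ = ρg = 1025 × 9.81 / 1000 = 10.05525 kN/m³.
The plate makes 53.8° with the vertical, i.e. θ = 90° − 53.8° = 36.2° to the horizontal. Measuring y along the incline from the free-surface line, vertical depth h = y·sinθ with sinθ = 0.590606.
The centroid is at the centre, 0.93 m below the top of the plate, so y_c = 3.13 + 0.93 = 4.06 m and h_c = 4.06 × 0.590606 = 2.39786 m.
A = π(0.93)² = 2.71716 m².
Resultant F = γ·h_c·A = 10.05525 × 2.39786 × 2.71716 = 65.5137 kN.
I_c = πr⁴/4 = π × 0.93⁴/4 = 0.587519 m⁴.
Centre of pressure: y_p = y_c + I_c/(y_c·A) = 4.06 + 0.587519/(4.06 × 2.71716) = 4.06 + 0.0532575 = 4.11326 m along the plane.
The resultant acts 0.93 + 0.0532575 = 0.983258 m (along the plate) below the hinge at the top edge, so the moment about the hinge is M = F × 0.983258 = 65.5137 × 0.983258 = 64.4169 kN·m.
A normal force at the bottom, 1.86 m from the hinge, must supply this moment: P = 64.4169/1.86 = 34.6327 kN.

P ≈ 35 kN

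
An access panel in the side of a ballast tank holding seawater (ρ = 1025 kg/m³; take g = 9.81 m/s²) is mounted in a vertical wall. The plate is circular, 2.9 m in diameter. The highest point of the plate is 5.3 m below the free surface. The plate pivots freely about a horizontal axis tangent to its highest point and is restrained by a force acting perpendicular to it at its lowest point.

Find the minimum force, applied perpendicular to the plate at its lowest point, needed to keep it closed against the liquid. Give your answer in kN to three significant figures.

γ = ρg = 1025 × 9.81 / 1000 = 10.05525 kN/m³.
The centroid is at the centre, 1.45 m below the top of the plate, so the centroid depth is h_c = 5.3 + 1.45 = 6.75 m.
A = π(1.45)² = 6.6052 m².
Resultant F = γ·h_c·A = 10.05525 × 6.75 × 6.6052 = 448.314 kN.
I_c = πr⁴/4 = π × 1.45⁴/4 = 3.47186 m⁴.
Centre of pressure: y_p = y_c + I_c/(y_c·A) = 6.75 + 3.47186/(6.75 × 6.6052) = 6.75 + 0.0778704 = 6.82787 m along the plane.
The resultant acts 1.45 + 0.0778704 = 1.52787 m (along the plate) below the hinge at the top edge, so the moment about the hinge is M = F × 1.52787 = 448.314 × 1.52787 = 684.966 kN·m.
A normal force at the bottom, 2.9 m from the hinge, must supply this moment: P = 684.966/2.9 = 236.195 kN.

P ≈ 236 kN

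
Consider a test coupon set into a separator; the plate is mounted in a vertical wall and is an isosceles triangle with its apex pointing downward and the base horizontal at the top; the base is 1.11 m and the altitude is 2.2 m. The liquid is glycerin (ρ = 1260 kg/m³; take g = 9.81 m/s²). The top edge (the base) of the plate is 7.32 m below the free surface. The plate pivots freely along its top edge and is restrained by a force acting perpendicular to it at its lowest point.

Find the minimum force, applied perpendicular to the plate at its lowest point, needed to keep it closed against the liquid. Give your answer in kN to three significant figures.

P ≈ 42.4 kN

γ = ρg = 1260 × 9.81 / 1000 = 12.3606 kN/m³.
With the apex down, the centroid sits h/3 = 2.2/3 = 0.733333 m below the base (the top edge), so the centroid depth is h_c = 7.32 + 0.733333 = 8.05333 m.
A = ½ × 1.11 × 2.2 = 1.221 m².
Resultant F = γ·h_c·A = 12.3606 × 8.05333 × 1.221 = 121.543 kN.
I_c = b·h³/36 = 1.11 × 2.2³/36 = 0.328313 m⁴.
Centre of pressure: y_p = y_c + I_c/(y_c·A) = 8.05333 + 0.328313/(8.05333 × 1.221) = 8.05333 + 0.0333885 = 8.08672 m along the plane.
The resultant acts 0.733333 + 0.0333885 = 0.766722 m (along the plate) below the hinge at the top edge, so the moment about the hinge is M = F × 0.766722 = 121.543 × 0.766722 = 93.1897 kN·m.
A normal force at the bottom, 2.2 m from the hinge, must supply this moment: P = 93.1897/2.2 = 42.359 kN.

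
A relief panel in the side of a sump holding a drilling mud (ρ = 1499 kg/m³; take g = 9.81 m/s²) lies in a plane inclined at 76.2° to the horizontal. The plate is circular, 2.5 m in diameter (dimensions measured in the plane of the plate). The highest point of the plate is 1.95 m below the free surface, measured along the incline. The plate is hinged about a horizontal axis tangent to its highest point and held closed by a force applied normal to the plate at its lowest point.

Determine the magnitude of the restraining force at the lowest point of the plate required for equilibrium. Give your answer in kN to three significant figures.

P ≈ 123 kN

γ = ρg = 1499 × 9.81 / 1000 = 14.70519 kN/m³.
Let θ = 76.2° be the plate's angle to the horizontal; measure y along the incline from where the plane meets the free surface. Vertical depth h = y·sinθ with sinθ = 0.971134.
The centroid is at the centre, 1.25 m below the top of the plate, so y_c = 1.95 + 1.25 = 3.2 m and h_c = 3.2 × 0.971134 = 3.10763 m.
A = π(1.25)² = 4.90874 m².
Resultant F = γ·h_c·A = 14.70519 × 3.10763 × 4.90874 = 224.321 kN.
I_c = πr⁴/4 = π × 1.25⁴/4 = 1.91748 m⁴.
Centre of pressure: y_p = y_c + I_c/(y_c·A) = 3.2 + 1.91748/(3.2 × 4.90874) = 3.2 + 0.122071 = 3.32207 m along the plane.
The resultant acts 1.25 + 0.122071 = 1.37207 m (along the plate) below the hinge at the top edge, so the moment about the hinge is M = F × 1.37207 = 224.321 × 1.37207 = 307.784 kN·m.
A normal force at the bottom, 2.5 m from the hinge, must supply this moment: P = 307.784/2.5 = 123.114 kN.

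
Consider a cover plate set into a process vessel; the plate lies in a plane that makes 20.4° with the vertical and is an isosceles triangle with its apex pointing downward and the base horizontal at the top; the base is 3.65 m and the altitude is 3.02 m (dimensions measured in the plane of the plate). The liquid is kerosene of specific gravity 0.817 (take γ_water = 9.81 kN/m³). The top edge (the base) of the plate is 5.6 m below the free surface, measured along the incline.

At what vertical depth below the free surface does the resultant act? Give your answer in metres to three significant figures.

γ = 0.817 × 9.81 = 8.01477 kN/m³.
The plate makes 20.4° with the vertical, i.e. θ = 90° − 20.4° = 69.6° to the horizontal. Measuring y along the incline from the free-surface line, vertical depth h = y·sinθ with sinθ = 0.937282.
With the apex down, the centroid sits h/3 = 3.02/3 = 1.00667 m below the base (the top edge), so y_c = 5.6 + 1.00667 = 6.60667 m and h_c = 6.60667 × 0.937282 = 6.19231 m.
A = ½ × 3.65 × 3.02 = 5.5115 m².
Resultant F = γ·h_c·A = 8.01477 × 6.19231 × 5.5115 = 273.535 kN.
I_c = b·h³/36 = 3.65 × 3.02³/36 = 2.79262 m⁴.
Centre of pressure: y_p = y_c + I_c/(y_c·A) = 6.60667 + 2.79262/(6.60667 × 5.5115) = 6.60667 + 0.0766937 = 6.68336 m along the plane.
Vertically, h_p = y_p·sinθ = 6.68336 × 0.937282 = 6.26419 m.

h_p = 6.26 m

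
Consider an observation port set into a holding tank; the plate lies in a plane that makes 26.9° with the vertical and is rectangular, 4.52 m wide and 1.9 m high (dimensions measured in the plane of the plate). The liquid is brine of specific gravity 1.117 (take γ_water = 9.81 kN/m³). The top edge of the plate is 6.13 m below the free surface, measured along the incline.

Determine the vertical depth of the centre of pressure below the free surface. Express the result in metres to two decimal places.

γ = 1.117 × 9.81 = 10.95777 kN/m³.
The plate makes 26.9° with the vertical, i.e. θ = 90° − 26.9° = 63.1° to the horizontal. Measuring y along the incline from the free-surface line, vertical depth h = y·sinθ with sinθ = 0.891798.
The centroid lies 1.9/2 = 0.95 m below the top edge, so y_c = 6.13 + 0.95 = 7.08 m and h_c = 7.08 × 0.891798 = 6.31393 m.
A = 4.52 × 1.9 = 8.588 m².
Resultant F = γ·h_c·A = 10.95777 × 6.31393 × 8.588 = 594.174 kN.
I_c = b·h³/12 = 4.52 × 1.9³/12 = 2.58356 m⁴.
Centre of pressure: y_p = y_c + I_c/(y_c·A) = 7.08 + 2.58356/(7.08 × 8.588) = 7.08 + 0.0424906 = 7.12249 m along the plane.
Vertically, h_p = y_p·sinθ = 7.12249 × 0.891798 = 6.35182 m.

h_p = 6.35 m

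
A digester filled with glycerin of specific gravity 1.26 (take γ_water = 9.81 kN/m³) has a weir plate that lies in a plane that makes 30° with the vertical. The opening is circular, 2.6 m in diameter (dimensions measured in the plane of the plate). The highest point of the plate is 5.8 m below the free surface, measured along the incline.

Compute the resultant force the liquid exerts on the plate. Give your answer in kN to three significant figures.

γ = 1.26 × 9.81 = 12.3606 kN/m³.
The plate makes 30° with the vertical, i.e. θ = 90° − 30° = 60° to the horizontal. Measuring y along the incline from the free-surface line, vertical depth h = y·sinθ with sinθ = 0.866025.
The centroid is at the centre, 1.3 m below the top of the plate, so y_c = 5.8 + 1.3 = 7.1 m and h_c = 7.1 × 0.866025 = 6.14878 m.
A = π(1.3)² = 5.30929 m².
Resultant F = γ·h_c·A = 12.3606 × 6.14878 × 5.30929 = 403.52 kN.

F ≈ 404 kN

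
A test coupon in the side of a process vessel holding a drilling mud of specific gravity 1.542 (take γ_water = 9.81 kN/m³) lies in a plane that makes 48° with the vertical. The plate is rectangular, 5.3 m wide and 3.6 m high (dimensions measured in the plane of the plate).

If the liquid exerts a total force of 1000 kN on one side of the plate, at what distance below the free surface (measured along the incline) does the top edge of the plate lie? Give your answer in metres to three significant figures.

y_top ≈ 3.38 m

γ = 1.542 × 9.81 = 15.12702 kN/m³.
A = 5.3 × 3.6 = 19.08 m².
From F = γ·h_c·A, the centroid depth is h_c = 1000/(15.12702 × 19.08) = 3.46472 m.
The plate makes 48° with the vertical, i.e. θ = 90° − 48° = 42° to the horizontal. Measuring y along the incline from the free-surface line, vertical depth h = y·sinθ with sinθ = 0.669131.
Along the incline, y_c = h_c/sinθ = 3.46472/0.669131 = 5.17794 m.
The centroid lies 3.6/2 = 1.8 m below the top edge, so the top edge sits at y_top = 5.17794 − 1.8 = 3.37794 m along the incline.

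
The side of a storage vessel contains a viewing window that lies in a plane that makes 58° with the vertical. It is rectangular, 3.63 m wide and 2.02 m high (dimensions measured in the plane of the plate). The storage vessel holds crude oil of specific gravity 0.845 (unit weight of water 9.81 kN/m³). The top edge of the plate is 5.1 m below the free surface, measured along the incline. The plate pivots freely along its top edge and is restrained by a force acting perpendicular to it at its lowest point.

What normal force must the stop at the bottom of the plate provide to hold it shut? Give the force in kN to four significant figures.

γ = 0.845 × 9.81 = 8.28945 kN/m³.
The plate makes 58° with the vertical, i.e. θ = 90° − 58° = 32° to the horizontal. Measuring y along the incline from the free-surface line, vertical depth h = y·sinθ with sinθ = 0.529919.
The centroid lies 2.02/2 = 1.01 m below the top edge, so y_c = 5.1 + 1.01 = 6.11 m and h_c = 6.11 × 0.529919 = 3.23781 m.
A = 3.63 × 2.02 = 7.3326 m².
Resultant F = γ·h_c·A = 8.28945 × 3.23781 × 7.3326 = 196.805 kN.
I_c = b·h³/12 = 3.63 × 2.02³/12 = 2.49333 m⁴.
Centre of pressure: y_p = y_c + I_c/(y_c·A) = 6.11 + 2.49333/(6.11 × 7.3326) = 6.11 + 0.055652 = 6.16565 m along the plane.
The resultant acts 1.01 + 0.055652 = 1.06565 m (along the plate) below the hinge at the top edge, so the moment about the hinge is M = F × 1.06565 = 196.805 × 1.06565 = 209.725 kN·m.
A normal force at the bottom, 2.02 m from the hinge, must supply this moment: P = 209.725/2.02 = 103.824 kN.

P ≈ 103.8 kN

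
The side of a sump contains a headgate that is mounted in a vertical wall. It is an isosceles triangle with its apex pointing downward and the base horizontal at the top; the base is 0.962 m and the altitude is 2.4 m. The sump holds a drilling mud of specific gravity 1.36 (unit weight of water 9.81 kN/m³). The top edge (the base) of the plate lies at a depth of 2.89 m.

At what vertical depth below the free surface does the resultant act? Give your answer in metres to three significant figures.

γ = 1.36 × 9.81 = 13.3416 kN/m³.
With the apex down, the centroid sits h/3 = 2.4/3 = 0.8 m below the base (the top edge), so the centroid depth is h_c = 2.89 + 0.8 = 3.69 m.
A = ½ × 0.962 × 2.4 = 1.1544 m².
Resultant F = γ·h_c·A = 13.3416 × 3.69 × 1.1544 = 56.8317 kN.
I_c = b·h³/36 = 0.962 × 2.4³/36 = 0.369408 m⁴.
Centre of pressure: y_p = y_c + I_c/(y_c·A) = 3.69 + 0.369408/(3.69 × 1.1544) = 3.69 + 0.0867209 = 3.77672 m along the plane.

h_p = 3.78 m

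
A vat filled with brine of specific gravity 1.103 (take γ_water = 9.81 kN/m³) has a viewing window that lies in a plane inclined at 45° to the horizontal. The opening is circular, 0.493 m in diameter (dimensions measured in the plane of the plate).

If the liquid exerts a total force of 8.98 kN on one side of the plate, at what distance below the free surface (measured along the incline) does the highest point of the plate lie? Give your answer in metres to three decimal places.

y_top ≈ 5.902 m

γ = 1.103 × 9.81 = 10.82043 kN/m³.
A = π(0.2465)² = 0.19089 m².
From F = γ·h_c·A, the centroid depth is h_c = 8.98/(10.82043 × 0.19089) = 4.34759 m.
Let θ = 45° be the plate's angle to the horizontal; measure y along the incline from where the plane meets the free surface. Vertical depth h = y·sinθ with sinθ = 0.707107.
Along the incline, y_c = h_c/sinθ = 4.34759/0.707107 = 6.14842 m.
The centroid is at the centre, 0.2465 m below the top of the plate, so the highest point sits at y_top = 6.14842 − 0.2465 = 5.90192 m along the incline.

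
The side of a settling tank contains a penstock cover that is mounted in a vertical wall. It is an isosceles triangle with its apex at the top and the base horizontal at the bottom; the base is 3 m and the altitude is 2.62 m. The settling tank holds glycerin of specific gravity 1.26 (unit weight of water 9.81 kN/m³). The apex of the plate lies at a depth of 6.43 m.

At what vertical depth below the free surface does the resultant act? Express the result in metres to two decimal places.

γ = 1.26 × 9.81 = 12.3606 kN/m³.
With the apex up, the centroid sits 2h/3 = 2 × 2.62/3 = 1.74667 m below the apex, so the centroid depth is h_c = 6.43 + 1.74667 = 8.17667 m.
A = ½ × 3 × 2.62 = 3.93 m².
Resultant F = γ·h_c·A = 12.3606 × 8.17667 × 3.93 = 397.199 kN.
I_c = b·h³/36 = 3 × 2.62³/36 = 1.49873 m⁴.
Centre of pressure: y_p = y_c + I_c/(y_c·A) = 8.17667 + 1.49873/(8.17667 × 3.93) = 8.17667 + 0.0466396 = 8.22331 m along the plane.

h_p = 8.22 m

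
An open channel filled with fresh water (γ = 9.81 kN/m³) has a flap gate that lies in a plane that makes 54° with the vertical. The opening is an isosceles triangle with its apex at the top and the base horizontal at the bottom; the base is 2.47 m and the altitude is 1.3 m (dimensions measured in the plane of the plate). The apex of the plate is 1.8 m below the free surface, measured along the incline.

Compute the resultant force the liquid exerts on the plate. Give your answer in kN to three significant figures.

γ = 9.81 kN/m³.
The plate makes 54° with the vertical, i.e. θ = 90° − 54° = 36° to the horizontal. Measuring y along the incline from the free-surface line, vertical depth h = y·sinθ with sinθ = 0.587785.
With the apex up, the centroid sits 2h/3 = 2 × 1.3/3 = 0.866667 m below the apex, so y_c = 1.8 + 0.866667 = 2.66667 m and h_c = 2.66667 × 0.587785 = 1.56743 m.
A = ½ × 2.47 × 1.3 = 1.6055 m².
Resultant F = γ·h_c·A = 9.81 × 1.56743 × 1.6055 = 24.687 kN.

F ≈ 24.7 kN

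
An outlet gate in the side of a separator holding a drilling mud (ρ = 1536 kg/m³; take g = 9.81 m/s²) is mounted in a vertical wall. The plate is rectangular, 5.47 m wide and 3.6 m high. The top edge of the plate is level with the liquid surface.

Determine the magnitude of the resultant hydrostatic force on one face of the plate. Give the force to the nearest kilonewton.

γ = ρg = 1536 × 9.81 / 1000 = 15.06816 kN/m³.
The centroid lies 3.6/2 = 1.8 m below the top edge, so the centroid depth is h_c = 1.8 m.
A = 5.47 × 3.6 = 19.692 m².
Resultant F = γ·h_c·A = 15.06816 × 1.8 × 19.692 = 534.1 kN.

F ≈ 534 kN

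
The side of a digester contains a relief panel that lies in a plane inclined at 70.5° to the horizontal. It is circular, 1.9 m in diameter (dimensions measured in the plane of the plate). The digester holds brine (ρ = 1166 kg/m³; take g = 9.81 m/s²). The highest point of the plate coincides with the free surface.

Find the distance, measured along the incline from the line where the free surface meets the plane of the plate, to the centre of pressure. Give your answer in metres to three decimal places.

γ = ρg = 1166 × 9.81 / 1000 = 11.43846 kN/m³.
Let θ = 70.5° be the plate's angle to the horizontal; measure y along the incline from where the plane meets the free surface. Vertical depth h = y·sinθ with sinθ = 0.942641.
The centroid is at the centre, 0.95 m below the top of the plate, so y_c = 0.95 m and h_c = 0.95 × 0.942641 = 0.895509 m.
A = π(0.95)² = 2.83529 m².
Resultant F = γ·h_c·A = 11.43846 × 0.895509 × 2.83529 = 29.0426 kN.
I_c = πr⁴/4 = π × 0.95⁴/4 = 0.639712 m⁴.
Centre of pressure: y_p = y_c + I_c/(y_c·A) = 0.95 + 0.639712/(0.95 × 2.83529) = 0.95 + 0.2375 = 1.1875 m along the plane.

y_p = 1.188 m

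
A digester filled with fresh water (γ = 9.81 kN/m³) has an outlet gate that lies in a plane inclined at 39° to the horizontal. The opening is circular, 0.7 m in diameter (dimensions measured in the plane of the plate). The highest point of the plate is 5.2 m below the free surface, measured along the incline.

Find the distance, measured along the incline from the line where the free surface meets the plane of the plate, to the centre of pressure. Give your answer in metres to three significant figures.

y_p = 5.56 m

γ = 9.81 kN/m³.
Let θ = 39° be the plate's angle to the horizontal; measure y along the incline from where the plane meets the free surface. Vertical depth h = y·sinθ with sinθ = 0.629320.
The centroid is at the centre, 0.35 m below the top of the plate, so y_c = 5.2 + 0.35 = 5.55 m and h_c = 5.55 × 0.629320 = 3.49273 m.
A = π(0.35)² = 0.384845 m².
Resultant F = γ·h_c·A = 9.81 × 3.49273 × 0.384845 = 13.1862 kN.
I_c = πr⁴/4 = π × 0.35⁴/4 = 0.0117859 m⁴.
Centre of pressure: y_p = y_c + I_c/(y_c·A) = 5.55 + 0.0117859/(5.55 × 0.384845) = 5.55 + 0.00551803 = 5.55552 m along the plane.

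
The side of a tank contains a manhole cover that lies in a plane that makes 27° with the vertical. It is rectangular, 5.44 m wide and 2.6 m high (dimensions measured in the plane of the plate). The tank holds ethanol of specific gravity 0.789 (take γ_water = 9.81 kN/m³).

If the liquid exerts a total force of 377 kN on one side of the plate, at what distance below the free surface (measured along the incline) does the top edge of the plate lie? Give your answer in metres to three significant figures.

γ = 0.789 × 9.81 = 7.74009 kN/m³.
A = 5.44 × 2.6 = 14.144 m².
From F = γ·h_c·A, the centroid depth is h_c = 377/(7.74009 × 14.144) = 3.44368 m.
The plate makes 27° with the vertical, i.e. θ = 90° − 27° = 63° to the horizontal. Measuring y along the incline from the free-surface line, vertical depth h = y·sinθ with sinθ = 0.891007.
Along the incline, y_c = h_c/sinθ = 3.44368/0.891007 = 3.86493 m.
The centroid lies 2.6/2 = 1.3 m below the top edge, so the top edge sits at y_top = 3.86493 − 1.3 = 2.56493 m along the incline.

y_top ≈ 2.56 m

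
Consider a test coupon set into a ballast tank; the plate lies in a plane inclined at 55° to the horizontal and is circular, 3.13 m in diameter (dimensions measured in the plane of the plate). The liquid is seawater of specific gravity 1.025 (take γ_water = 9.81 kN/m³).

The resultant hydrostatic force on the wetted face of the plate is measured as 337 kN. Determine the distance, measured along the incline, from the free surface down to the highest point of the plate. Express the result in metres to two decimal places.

y_top ≈ 3.75 m

γ = 1.025 × 9.81 = 10.05525 kN/m³.
A = π(1.565)² = 7.69447 m².
From F = γ·h_c·A, the centroid depth is h_c = 337/(10.05525 × 7.69447) = 4.3557 m.
Let θ = 55° be the plate's angle to the horizontal; measure y along the incline from where the plane meets the free surface. Vertical depth h = y·sinθ with sinθ = 0.819152.
Along the incline, y_c = h_c/sinθ = 4.3557/0.819152 = 5.31733 m.
The centroid is at the centre, 1.565 m below the top of the plate, so the highest point sits at y_top = 5.31733 − 1.565 = 3.75233 m along the incline.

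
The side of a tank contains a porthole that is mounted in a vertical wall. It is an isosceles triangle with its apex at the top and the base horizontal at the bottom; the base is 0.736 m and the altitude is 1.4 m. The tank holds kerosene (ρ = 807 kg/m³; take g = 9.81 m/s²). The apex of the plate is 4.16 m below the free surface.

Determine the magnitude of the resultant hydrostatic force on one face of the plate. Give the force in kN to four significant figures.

γ = ρg = 807 × 9.81 / 1000 = 7.91667 kN/m³.
With the apex up, the centroid sits 2h/3 = 2 × 1.4/3 = 0.933333 m below the apex, so the centroid depth is h_c = 4.16 + 0.933333 = 5.09333 m.
A = ½ × 0.736 × 1.4 = 0.5152 m².
Resultant F = γ·h_c·A = 7.91667 × 5.09333 × 0.5152 = 20.774 kN.

F ≈ 20.77 kN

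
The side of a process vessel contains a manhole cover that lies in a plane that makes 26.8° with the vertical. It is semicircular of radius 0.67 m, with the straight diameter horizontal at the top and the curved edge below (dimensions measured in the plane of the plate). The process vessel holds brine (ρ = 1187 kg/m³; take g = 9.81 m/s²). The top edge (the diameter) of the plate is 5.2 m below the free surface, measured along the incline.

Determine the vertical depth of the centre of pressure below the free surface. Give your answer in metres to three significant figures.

h_p = 4.90 m

γ = ρg = 1187 × 9.81 / 1000 = 11.64447 kN/m³.
The plate makes 26.8° with the vertical, i.e. θ = 90° − 26.8° = 63.2° to the horizontal. Measuring y along the incline from the free-surface line, vertical depth h = y·sinθ with sinθ = 0.892586.
The centroid of a semicircle lies 4r/(3π) = 0.284357 m from the diameter, here below the top edge, so y_c = 5.2 + 0.284357 = 5.48436 m and h_c = 5.48436 × 0.892586 = 4.89526 m.
A = πr²/2 = π × 0.67²/2 = 0.70513 m².
Resultant F = γ·h_c·A = 11.64447 × 4.89526 × 0.70513 = 40.1943 kN.
I_c = (π/8 − 8/(9π))·r⁴ = 0.109757 × 0.67⁴ = 0.0221173 m⁴.
Centre of pressure: y_p = y_c + I_c/(y_c·A) = 5.48436 + 0.0221173/(5.48436 × 0.70513) = 5.48436 + 0.00571922 = 5.49008 m along the plane.
Vertically, h_p = y_p·sinθ = 5.49008 × 0.892586 = 4.90037 m.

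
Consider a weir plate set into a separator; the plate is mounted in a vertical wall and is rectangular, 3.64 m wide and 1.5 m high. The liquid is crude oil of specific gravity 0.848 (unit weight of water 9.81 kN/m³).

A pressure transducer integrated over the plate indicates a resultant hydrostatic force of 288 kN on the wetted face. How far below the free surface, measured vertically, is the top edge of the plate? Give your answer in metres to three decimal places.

γ = 0.848 × 9.81 = 8.31888 kN/m³.
A = 3.64 × 1.5 = 5.46 m².
From F = γ·h_c·A, the centroid depth is h_c = 288/(8.31888 × 5.46) = 6.34067 m.
The centroid lies 1.5/2 = 0.75 m below the top edge, so the top edge sits at h_top = 6.34067 − 0.75 = 5.59067 m below the surface.

d_top ≈ 5.591 m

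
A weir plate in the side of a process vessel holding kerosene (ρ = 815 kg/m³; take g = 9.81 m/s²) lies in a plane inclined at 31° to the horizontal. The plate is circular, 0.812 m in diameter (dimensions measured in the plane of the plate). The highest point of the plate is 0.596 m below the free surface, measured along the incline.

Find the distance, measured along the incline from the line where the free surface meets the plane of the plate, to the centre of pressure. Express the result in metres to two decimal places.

γ = ρg = 815 × 9.81 / 1000 = 7.99515 kN/m³.
Let θ = 31° be the plate's angle to the horizontal; measure y along the incline from where the plane meets the free surface. Vertical depth h = y·sinθ with sinθ = 0.515038.
The centroid is at the centre, 0.406 m below the top of the plate, so y_c = 0.596 + 0.406 = 1.002 m and h_c = 1.002 × 0.515038 = 0.516068 m.
A = π(0.406)² = 0.517848 m².
Resultant F = γ·h_c·A = 7.99515 × 0.516068 × 0.517848 = 2.13666 kN.
I_c = πr⁴/4 = π × 0.406⁴/4 = 0.02134 m⁴.
Centre of pressure: y_p = y_c + I_c/(y_c·A) = 1.002 + 0.02134/(1.002 × 0.517848) = 1.002 + 0.0411267 = 1.04313 m along the plane.

y_p = 1.04 m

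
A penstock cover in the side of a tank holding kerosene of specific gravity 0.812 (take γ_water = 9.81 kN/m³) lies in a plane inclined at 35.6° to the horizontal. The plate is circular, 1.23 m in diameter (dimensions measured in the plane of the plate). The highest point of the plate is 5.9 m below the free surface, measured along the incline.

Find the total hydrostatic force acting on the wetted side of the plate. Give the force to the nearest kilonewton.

F ≈ 36 kN

γ = 0.812 × 9.81 = 7.96572 kN/m³.
Let θ = 35.6° be the plate's angle to the horizontal; measure y along the incline from where the plane meets the free surface. Vertical depth h = y·sinθ with sinθ = 0.582123.
The centroid is at the centre, 0.615 m below the top of the plate, so y_c = 5.9 + 0.615 = 6.515 m and h_c = 6.515 × 0.582123 = 3.79253 m.
A = π(0.615)² = 1.18823 m².
Resultant F = γ·h_c·A = 7.96572 × 3.79253 × 1.18823 = 35.8967 kN.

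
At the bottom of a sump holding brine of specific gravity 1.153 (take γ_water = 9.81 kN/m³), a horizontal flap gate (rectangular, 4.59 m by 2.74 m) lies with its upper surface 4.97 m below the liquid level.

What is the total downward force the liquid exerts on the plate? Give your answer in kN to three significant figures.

F ≈ 707 kN

γ = 1.153 × 9.81 = 11.31093 kN/m³.
The plate is horizontal, so pressure is uniform at p = γ·h = 11.31093 × 4.97 = 56.2153 kN/m².
A = 4.59 × 2.74 = 12.5766 m².
F = p·A = 56.2153 × 12.5766 = 706.997 kN.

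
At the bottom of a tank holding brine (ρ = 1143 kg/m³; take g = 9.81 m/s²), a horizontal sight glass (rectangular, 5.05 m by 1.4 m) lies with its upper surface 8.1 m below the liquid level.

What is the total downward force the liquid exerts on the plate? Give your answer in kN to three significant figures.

γ = ρg = 1143 × 9.81 / 1000 = 11.21283 kN/m³.
The plate is horizontal, so pressure is uniform at p = γ·h = 11.21283 × 8.1 = 90.8239 kN/m².
A = 5.05 × 1.4 = 7.07 m².
F = p·A = 90.8239 × 7.07 = 642.125 kN.

F ≈ 642 kN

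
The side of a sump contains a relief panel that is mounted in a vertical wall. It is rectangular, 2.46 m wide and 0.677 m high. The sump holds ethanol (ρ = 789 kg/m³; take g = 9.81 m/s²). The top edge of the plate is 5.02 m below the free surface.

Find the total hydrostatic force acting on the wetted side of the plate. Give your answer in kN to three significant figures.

F ≈ 69.1 kN

γ = ρg = 789 × 9.81 / 1000 = 7.74009 kN/m³.
The centroid lies 0.677/2 = 0.3385 m below the top edge, so the centroid depth is h_c = 5.02 + 0.3385 = 5.3585 m.
A = 2.46 × 0.677 = 1.66542 m².
Resultant F = γ·h_c·A = 7.74009 × 5.3585 × 1.66542 = 69.0737 kN.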